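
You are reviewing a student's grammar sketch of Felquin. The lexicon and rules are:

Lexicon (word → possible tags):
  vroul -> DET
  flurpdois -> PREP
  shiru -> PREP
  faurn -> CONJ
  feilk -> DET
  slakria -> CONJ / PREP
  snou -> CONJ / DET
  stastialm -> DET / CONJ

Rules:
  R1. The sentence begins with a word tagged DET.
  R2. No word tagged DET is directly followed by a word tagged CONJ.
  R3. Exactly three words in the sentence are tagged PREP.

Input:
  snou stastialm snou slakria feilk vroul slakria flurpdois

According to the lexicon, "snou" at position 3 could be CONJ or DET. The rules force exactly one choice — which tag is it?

Candidates per position — 1:snou {CONJ,DET}; 2:stastialm {DET,CONJ}; 3:snou {CONJ,DET}; 4:slakria {CONJ,PREP}; 5:feilk {DET}; 6:vroul {DET}; 7:slakria {CONJ,PREP}; 8:flurpdois {PREP}.
At position 1, choosing CONJ makes rule 1 impossible to satisfy; hence DET.
At position 2, choosing CONJ makes rule 2 impossible to satisfy; hence DET.
At position 3, choosing CONJ makes rule 2 impossible to satisfy; hence DET.
At position 4, choosing CONJ makes rule 2 impossible to satisfy; hence PREP.
At position 7, choosing CONJ makes rule 2 impossible to satisfy; hence PREP.
So the tagging must be: DET DET DET PREP DET DET PREP PREP.
Rule-by-rule: rule 1 satisfied; rule 2 satisfied; rule 3 satisfied.

DET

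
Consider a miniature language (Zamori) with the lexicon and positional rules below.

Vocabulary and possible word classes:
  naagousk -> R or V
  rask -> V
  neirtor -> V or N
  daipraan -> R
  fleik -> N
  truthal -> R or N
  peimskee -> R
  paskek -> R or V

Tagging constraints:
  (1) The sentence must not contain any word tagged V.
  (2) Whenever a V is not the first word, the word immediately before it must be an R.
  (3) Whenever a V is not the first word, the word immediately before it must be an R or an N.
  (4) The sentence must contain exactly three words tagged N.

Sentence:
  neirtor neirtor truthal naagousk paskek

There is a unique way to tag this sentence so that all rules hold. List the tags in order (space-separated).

N N N R R

Candidates per position — 1:neirtor {V,N}; 2:neirtor {V,N}; 3:truthal {R,N}; 4:naagousk {R,V}; 5:paskek {R,V}.
Position 1: V is ruled out by rule 1; that leaves N.
Position 2: V is ruled out by rule 1; that leaves N.
Position 3: R is ruled out by rule 4; that leaves N.
Position 4: V is ruled out by rule 1; that leaves R.
Position 5: V is ruled out by rule 1; that leaves R.
That leaves exactly one tagging: N N N R R.
Rule-by-rule: rule 1 holds; rule 2 holds; rule 3 holds; rule 4 holds.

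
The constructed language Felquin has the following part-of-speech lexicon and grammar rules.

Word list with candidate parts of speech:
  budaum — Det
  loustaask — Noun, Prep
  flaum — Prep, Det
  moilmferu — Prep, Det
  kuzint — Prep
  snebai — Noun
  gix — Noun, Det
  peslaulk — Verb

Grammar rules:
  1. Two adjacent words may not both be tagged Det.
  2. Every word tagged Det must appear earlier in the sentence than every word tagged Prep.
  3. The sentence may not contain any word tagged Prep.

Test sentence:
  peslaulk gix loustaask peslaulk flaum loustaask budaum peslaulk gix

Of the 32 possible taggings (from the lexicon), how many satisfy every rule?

Candidates per position — 1:peslaulk {Verb}; 2:gix {Noun,Det}; 3:loustaask {Noun,Prep}; 4:peslaulk {Verb}; 5:flaum {Prep,Det}; 6:loustaask {Noun,Prep}; 7:budaum {Det}; 8:peslaulk {Verb}; 9:gix {Noun,Det}.
There are 32 candidate sequences in total.
The sequences that satisfy every rule: Verb Noun Noun Verb Det Noun Det Verb Noun; Verb Noun Noun Verb Det Noun Det Verb Det; Verb Det Noun Verb Det Noun Det Verb Noun; Verb Det Noun Verb Det Noun Det Verb Det.
Count = 4.

4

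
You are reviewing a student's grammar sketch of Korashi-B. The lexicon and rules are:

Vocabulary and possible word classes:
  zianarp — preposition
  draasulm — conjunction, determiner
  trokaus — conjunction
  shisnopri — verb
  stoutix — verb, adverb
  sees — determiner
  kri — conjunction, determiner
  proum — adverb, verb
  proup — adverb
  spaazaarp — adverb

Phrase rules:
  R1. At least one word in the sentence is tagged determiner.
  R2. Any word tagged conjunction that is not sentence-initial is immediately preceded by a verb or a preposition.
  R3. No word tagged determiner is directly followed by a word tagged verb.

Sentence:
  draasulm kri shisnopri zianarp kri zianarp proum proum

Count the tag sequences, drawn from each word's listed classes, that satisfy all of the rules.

Candidates per position — 1:draasulm {conjunction,determiner}; 2:kri {conjunction,determiner}; 3:shisnopri {verb}; 4:zianarp {preposition}; 5:kri {conjunction,determiner}; 6:zianarp {preposition}; 7:proum {adverb,verb}; 8:proum {adverb,verb}.
There are 32 candidate sequences in total.
Every candidate sequence violates at least one rule; no consistent tagging exists.
Count = 0.

0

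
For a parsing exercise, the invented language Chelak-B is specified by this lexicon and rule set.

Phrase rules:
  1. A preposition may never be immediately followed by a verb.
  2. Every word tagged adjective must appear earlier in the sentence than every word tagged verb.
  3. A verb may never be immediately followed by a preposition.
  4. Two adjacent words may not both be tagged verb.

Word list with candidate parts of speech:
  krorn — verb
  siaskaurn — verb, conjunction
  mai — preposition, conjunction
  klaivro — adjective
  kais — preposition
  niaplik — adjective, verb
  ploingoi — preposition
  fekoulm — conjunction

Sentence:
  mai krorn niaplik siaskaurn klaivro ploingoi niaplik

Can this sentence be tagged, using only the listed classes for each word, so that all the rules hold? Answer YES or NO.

NO

Candidates per position — 1:mai {preposition,conjunction}; 2:krorn {verb}; 3:niaplik {adjective,verb}; 4:siaskaurn {verb,conjunction}; 5:klaivro {adjective}; 6:ploingoi {preposition}; 7:niaplik {adjective,verb}.
Rule 2 cannot be satisfied by any choice of tags from the lexicon.
So there is no consistent tagging.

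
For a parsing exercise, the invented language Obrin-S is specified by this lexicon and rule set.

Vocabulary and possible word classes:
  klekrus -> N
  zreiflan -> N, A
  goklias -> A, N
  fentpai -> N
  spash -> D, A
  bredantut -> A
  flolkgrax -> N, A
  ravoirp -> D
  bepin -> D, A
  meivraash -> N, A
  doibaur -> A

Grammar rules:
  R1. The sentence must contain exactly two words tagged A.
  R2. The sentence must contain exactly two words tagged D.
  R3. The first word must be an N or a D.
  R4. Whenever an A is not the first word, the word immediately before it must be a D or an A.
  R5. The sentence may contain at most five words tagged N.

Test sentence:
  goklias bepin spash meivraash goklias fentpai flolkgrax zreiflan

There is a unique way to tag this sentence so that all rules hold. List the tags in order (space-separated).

Candidates per position — 1:goklias {A,N}; 2:bepin {D,A}; 3:spash {D,A}; 4:meivraash {N,A}; 5:goklias {A,N}; 6:fentpai {N}; 7:flolkgrax {N,A}; 8:zreiflan {N,A}.
At position 1, choosing A makes rule 3 impossible to satisfy; hence N.
At position 2, choosing A makes rule 2 impossible to satisfy; hence D.
At position 3, choosing A makes rule 2 impossible to satisfy; hence D.
At position 7, choosing A makes rule 4 impossible to satisfy; hence N.
At position 8, choosing A makes rule 4 impossible to satisfy; hence N.
At position 4, choosing N makes rule 1 impossible to satisfy; hence A.
At position 5, choosing N makes rule 1 impossible to satisfy; hence A.
The only consistent sequence is: N D D A A N N N.
Rule-by-rule: rule 1 ✓; rule 2 ✓; rule 3 ✓; rule 4 ✓; rule 5 ✓.

N D D A A N N N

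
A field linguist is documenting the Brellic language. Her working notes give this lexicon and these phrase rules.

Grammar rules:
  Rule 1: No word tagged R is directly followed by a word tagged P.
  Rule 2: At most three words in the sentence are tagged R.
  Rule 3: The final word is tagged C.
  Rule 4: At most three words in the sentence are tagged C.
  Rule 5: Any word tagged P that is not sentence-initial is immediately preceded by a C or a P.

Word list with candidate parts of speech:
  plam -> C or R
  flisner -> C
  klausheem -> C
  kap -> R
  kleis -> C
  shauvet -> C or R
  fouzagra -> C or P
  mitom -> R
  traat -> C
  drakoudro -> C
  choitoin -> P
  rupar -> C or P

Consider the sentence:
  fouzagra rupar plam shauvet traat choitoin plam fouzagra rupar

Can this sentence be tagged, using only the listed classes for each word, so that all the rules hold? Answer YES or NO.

Candidates per position — 1:fouzagra {C,P}; 2:rupar {C,P}; 3:plam {C,R}; 4:shauvet {C,R}; 5:traat {C}; 6:choitoin {P}; 7:plam {C,R}; 8:fouzagra {C,P}; 9:rupar {C,P}.
One satisfying assignment: P P R R C P C P C.
Checking: rule 1 ok; rule 2 ok; rule 3 ok; rule 4 ok; rule 5 ok.

YES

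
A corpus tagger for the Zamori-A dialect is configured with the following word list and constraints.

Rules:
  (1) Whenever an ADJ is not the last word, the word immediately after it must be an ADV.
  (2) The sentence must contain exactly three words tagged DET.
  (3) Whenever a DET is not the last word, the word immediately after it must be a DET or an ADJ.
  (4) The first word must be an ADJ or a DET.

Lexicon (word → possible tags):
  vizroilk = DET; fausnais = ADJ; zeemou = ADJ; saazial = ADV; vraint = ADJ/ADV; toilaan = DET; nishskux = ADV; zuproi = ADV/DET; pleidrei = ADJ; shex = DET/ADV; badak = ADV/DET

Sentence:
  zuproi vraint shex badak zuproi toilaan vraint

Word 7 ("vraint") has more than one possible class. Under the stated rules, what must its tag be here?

ADJ

Candidates per position — 1:zuproi {ADV,DET}; 2:vraint {ADJ,ADV}; 3:shex {DET,ADV}; 4:badak {ADV,DET}; 5:zuproi {ADV,DET}; 6:toilaan {DET}; 7:vraint {ADJ,ADV}.
At position 1, choosing ADV makes rule 4 impossible to satisfy; hence DET.
At position 2, choosing ADV makes rule 3 impossible to satisfy; hence ADJ.
At position 3, choosing DET makes rule 1 impossible to satisfy; hence ADV.
At position 7, choosing ADV makes rule 3 impossible to satisfy; hence ADJ.
The remaining ambiguous positions (4, 5) are resolved jointly — only one combination satisfies every rule.
The unique satisfying tagging is: DET ADJ ADV ADV DET DET ADJ.
Verifying each rule — rule 1 ✓; rule 2 ✓; rule 3 ✓; rule 4 ✓.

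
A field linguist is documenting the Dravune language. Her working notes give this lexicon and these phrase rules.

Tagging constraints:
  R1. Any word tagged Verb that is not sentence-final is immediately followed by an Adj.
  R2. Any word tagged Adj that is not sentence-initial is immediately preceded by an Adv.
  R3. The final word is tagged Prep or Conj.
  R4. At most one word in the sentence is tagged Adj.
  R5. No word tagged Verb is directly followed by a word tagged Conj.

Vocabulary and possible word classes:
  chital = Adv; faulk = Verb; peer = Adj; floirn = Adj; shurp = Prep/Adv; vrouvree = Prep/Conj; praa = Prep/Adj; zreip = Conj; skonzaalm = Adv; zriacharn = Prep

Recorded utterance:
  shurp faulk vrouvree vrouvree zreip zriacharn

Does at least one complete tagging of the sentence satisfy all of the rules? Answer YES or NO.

Candidates per position — 1:shurp {Prep,Adv}; 2:faulk {Verb}; 3:vrouvree {Prep,Conj}; 4:vrouvree {Prep,Conj}; 5:zreip {Conj}; 6:zriacharn {Prep}.
Rule 1 cannot be satisfied by any choice of tags from the lexicon.
So there is no consistent tagging.

NO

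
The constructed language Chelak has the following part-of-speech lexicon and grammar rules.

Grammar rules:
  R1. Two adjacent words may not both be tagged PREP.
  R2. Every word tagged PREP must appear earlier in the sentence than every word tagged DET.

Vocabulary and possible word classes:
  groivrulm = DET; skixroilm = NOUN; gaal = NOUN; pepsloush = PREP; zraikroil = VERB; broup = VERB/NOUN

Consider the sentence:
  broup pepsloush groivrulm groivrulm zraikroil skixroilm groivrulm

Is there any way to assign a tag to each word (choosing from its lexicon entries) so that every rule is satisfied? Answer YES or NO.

Candidates per position — 1:broup {VERB,NOUN}; 2:pepsloush {PREP}; 3:groivrulm {DET}; 4:groivrulm {DET}; 5:zraikroil {VERB}; 6:skixroilm {NOUN}; 7:groivrulm {DET}.
One satisfying assignment: NOUN PREP DET DET VERB NOUN DET.
Checking: rule 1 ok; rule 2 ok.

YES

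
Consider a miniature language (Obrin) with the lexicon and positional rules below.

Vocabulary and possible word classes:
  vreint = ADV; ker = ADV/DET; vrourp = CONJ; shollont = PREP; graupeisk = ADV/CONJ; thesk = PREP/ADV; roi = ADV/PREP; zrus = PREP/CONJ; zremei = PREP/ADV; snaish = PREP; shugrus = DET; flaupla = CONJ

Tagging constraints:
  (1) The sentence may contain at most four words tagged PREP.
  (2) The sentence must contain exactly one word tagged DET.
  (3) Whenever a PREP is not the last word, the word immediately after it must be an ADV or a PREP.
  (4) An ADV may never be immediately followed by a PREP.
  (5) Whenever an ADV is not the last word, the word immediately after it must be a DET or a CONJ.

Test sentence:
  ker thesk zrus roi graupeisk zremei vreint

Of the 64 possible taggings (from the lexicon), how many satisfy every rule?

Candidates per position — 1:ker {ADV,DET}; 2:thesk {PREP,ADV}; 3:zrus {PREP,CONJ}; 4:roi {ADV,PREP}; 5:graupeisk {ADV,CONJ}; 6:zremei {PREP,ADV}; 7:vreint {ADV}.
There are 64 candidate sequences in total.
The sequences that satisfy every rule: DET PREP PREP ADV CONJ PREP ADV; DET ADV CONJ ADV CONJ PREP ADV.
Count = 2.

2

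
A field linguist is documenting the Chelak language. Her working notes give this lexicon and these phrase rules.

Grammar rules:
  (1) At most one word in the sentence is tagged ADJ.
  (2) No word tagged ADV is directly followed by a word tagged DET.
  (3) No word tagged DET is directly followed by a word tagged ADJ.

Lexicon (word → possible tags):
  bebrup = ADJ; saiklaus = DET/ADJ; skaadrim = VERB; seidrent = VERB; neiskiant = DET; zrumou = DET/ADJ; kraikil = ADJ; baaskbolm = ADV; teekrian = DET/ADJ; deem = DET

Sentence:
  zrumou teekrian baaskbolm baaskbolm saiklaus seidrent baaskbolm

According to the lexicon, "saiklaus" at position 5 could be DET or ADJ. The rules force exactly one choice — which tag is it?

ADJ

Candidates per position — 1:zrumou {DET,ADJ}; 2:teekrian {DET,ADJ}; 3:baaskbolm {ADV}; 4:baaskbolm {ADV}; 5:saiklaus {DET,ADJ}; 6:seidrent {VERB}; 7:baaskbolm {ADV}.
Word 5 cannot be DET — rule 2 would then fail for every completion. It is ADJ.
Word 1 cannot be ADJ — rule 1 would then fail for every completion. It is DET.
Word 2 cannot be ADJ — rule 1 would then fail for every completion. It is DET.
The unique satisfying tagging is: DET DET ADV ADV ADJ VERB ADV.
Rule-by-rule: rule 1 ok; rule 2 ok; rule 3 ok.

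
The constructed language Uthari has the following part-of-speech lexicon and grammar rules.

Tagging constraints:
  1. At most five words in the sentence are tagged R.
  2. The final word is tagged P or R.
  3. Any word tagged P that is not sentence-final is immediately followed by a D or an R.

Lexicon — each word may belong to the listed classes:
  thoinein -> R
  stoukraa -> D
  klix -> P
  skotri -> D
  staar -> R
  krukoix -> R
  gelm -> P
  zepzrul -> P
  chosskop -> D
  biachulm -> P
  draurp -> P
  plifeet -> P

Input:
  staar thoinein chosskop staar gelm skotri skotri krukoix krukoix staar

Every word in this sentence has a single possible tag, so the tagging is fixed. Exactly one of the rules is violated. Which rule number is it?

1

Fixed tagging: R R D R P D D R R R.
Applying the rules: R1 ✗, R2 ✓, R3 ✓.
Only rule 1 fails.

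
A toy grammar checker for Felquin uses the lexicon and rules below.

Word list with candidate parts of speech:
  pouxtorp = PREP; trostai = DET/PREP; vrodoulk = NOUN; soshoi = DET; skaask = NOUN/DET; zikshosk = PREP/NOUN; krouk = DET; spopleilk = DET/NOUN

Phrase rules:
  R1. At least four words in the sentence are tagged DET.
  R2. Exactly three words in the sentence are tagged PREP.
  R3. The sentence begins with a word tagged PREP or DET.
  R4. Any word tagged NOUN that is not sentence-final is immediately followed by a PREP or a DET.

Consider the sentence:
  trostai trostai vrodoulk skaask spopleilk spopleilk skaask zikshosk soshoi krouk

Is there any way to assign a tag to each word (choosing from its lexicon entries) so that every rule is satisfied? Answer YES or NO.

YES

Candidates per position — 1:trostai {DET,PREP}; 2:trostai {DET,PREP}; 3:vrodoulk {NOUN}; 4:skaask {NOUN,DET}; 5:spopleilk {DET,NOUN}; 6:spopleilk {DET,NOUN}; 7:skaask {NOUN,DET}; 8:zikshosk {PREP,NOUN}; 9:soshoi {DET}; 10:krouk {DET}.
One satisfying assignment: PREP PREP NOUN DET NOUN DET NOUN PREP DET DET.
Checking: rule 1 holds; rule 2 holds; rule 3 holds; rule 4 holds.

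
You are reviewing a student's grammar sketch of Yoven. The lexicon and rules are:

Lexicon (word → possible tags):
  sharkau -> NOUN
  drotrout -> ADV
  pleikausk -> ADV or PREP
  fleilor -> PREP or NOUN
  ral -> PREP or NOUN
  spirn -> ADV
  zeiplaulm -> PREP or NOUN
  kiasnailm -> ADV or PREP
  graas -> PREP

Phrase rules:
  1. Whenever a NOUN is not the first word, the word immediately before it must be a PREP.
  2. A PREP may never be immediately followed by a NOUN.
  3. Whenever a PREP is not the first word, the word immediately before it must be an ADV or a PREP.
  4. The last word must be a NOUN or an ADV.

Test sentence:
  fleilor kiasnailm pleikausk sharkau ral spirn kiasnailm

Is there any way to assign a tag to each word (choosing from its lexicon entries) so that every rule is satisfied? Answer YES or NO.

Candidates per position — 1:fleilor {PREP,NOUN}; 2:kiasnailm {ADV,PREP}; 3:pleikausk {ADV,PREP}; 4:sharkau {NOUN}; 5:ral {PREP,NOUN}; 6:spirn {ADV}; 7:kiasnailm {ADV,PREP}.
Every candidate sequence violates at least one rule; no consistent tagging exists.

NO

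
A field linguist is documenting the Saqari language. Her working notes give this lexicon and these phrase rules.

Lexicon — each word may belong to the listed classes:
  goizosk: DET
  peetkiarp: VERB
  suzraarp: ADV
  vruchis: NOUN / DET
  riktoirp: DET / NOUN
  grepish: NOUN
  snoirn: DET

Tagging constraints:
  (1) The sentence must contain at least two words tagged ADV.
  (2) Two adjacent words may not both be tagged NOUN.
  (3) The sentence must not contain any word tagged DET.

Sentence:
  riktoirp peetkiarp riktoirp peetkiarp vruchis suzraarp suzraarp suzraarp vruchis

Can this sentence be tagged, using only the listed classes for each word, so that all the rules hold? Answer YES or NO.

Candidates per position — 1:riktoirp {DET,NOUN}; 2:peetkiarp {VERB}; 3:riktoirp {DET,NOUN}; 4:peetkiarp {VERB}; 5:vruchis {NOUN,DET}; 6:suzraarp {ADV}; 7:suzraarp {ADV}; 8:suzraarp {ADV}; 9:vruchis {NOUN,DET}.
One satisfying assignment: NOUN VERB NOUN VERB NOUN ADV ADV ADV NOUN.
Verifying each rule — rule 1 satisfied; rule 2 satisfied; rule 3 satisfied.

YES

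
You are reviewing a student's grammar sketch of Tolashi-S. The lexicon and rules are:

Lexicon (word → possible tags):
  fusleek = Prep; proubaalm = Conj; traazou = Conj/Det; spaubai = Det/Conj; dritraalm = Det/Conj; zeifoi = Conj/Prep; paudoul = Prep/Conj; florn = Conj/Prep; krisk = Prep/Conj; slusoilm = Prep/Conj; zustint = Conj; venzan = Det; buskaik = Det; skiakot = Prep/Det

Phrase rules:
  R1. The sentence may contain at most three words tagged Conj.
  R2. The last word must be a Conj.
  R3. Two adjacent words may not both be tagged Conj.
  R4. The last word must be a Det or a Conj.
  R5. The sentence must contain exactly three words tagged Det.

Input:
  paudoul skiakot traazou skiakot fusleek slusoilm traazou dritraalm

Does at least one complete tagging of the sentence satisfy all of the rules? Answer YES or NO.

Candidates per position — 1:paudoul {Prep,Conj}; 2:skiakot {Prep,Det}; 3:traazou {Conj,Det}; 4:skiakot {Prep,Det}; 5:fusleek {Prep}; 6:slusoilm {Prep,Conj}; 7:traazou {Conj,Det}; 8:dritraalm {Det,Conj}.
One satisfying assignment: Conj Prep Det Det Prep Conj Det Conj.
Check: rule 1 ok; rule 2 ok; rule 3 ok; rule 4 ok; rule 5 ok.

YES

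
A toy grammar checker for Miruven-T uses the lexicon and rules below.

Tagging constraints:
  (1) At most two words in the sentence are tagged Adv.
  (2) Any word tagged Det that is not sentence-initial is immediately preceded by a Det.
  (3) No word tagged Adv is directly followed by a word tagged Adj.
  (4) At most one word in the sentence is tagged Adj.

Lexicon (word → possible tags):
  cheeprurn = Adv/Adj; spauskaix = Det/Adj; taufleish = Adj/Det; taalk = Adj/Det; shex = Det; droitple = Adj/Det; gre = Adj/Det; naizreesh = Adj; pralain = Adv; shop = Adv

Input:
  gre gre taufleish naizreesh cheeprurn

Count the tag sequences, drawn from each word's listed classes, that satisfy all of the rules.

1

Candidates per position — 1:gre {Adj,Det}; 2:gre {Adj,Det}; 3:taufleish {Adj,Det}; 4:naizreesh {Adj}; 5:cheeprurn {Adv,Adj}.
There are 16 candidate sequences in total.
The sequences that satisfy every rule: Det Det Det Adj Adv.
Count = 1.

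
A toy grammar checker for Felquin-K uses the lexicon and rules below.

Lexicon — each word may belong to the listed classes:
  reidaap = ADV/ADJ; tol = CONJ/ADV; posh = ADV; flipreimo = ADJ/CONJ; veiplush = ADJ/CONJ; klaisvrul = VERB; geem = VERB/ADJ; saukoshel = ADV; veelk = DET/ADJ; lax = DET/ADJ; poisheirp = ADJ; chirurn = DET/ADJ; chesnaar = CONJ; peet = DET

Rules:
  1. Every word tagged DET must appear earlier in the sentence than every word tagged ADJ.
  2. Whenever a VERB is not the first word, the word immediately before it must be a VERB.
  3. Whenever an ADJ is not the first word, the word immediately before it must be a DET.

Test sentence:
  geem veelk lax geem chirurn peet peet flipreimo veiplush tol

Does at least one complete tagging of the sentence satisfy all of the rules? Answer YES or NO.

NO

Candidates per position — 1:geem {VERB,ADJ}; 2:veelk {DET,ADJ}; 3:lax {DET,ADJ}; 4:geem {VERB,ADJ}; 5:chirurn {DET,ADJ}; 6:peet {DET}; 7:peet {DET}; 8:flipreimo {ADJ,CONJ}; 9:veiplush {ADJ,CONJ}; 10:tol {CONJ,ADV}.
Every candidate sequence violates at least one rule; no consistent tagging exists.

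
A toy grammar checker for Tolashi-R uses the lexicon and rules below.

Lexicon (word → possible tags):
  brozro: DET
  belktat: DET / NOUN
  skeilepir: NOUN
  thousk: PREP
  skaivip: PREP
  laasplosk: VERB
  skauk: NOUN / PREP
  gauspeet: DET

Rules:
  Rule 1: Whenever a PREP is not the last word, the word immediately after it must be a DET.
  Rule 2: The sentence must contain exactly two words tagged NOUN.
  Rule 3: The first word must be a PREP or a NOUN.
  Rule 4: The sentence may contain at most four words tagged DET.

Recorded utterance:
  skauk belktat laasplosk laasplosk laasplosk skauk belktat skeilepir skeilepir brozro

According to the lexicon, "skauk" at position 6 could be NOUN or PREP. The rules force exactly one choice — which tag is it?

PREP

Candidates per position — 1:skauk {NOUN,PREP}; 2:belktat {DET,NOUN}; 3:laasplosk {VERB}; 4:laasplosk {VERB}; 5:laasplosk {VERB}; 6:skauk {NOUN,PREP}; 7:belktat {DET,NOUN}; 8:skeilepir {NOUN}; 9:skeilepir {NOUN}; 10:brozro {DET}.
Word 1 cannot be NOUN — rule 2 would then fail for every completion. It is PREP.
Word 2 cannot be NOUN — rule 1 would then fail for every completion. It is DET.
Word 6 cannot be NOUN — rule 2 would then fail for every completion. It is PREP.
Word 7 cannot be NOUN — rule 1 would then fail for every completion. It is DET.
The unique satisfying tagging is: PREP DET VERB VERB VERB PREP DET NOUN NOUN DET.
Check: rule 1 ok; rule 2 ok; rule 3 ok; rule 4 ok.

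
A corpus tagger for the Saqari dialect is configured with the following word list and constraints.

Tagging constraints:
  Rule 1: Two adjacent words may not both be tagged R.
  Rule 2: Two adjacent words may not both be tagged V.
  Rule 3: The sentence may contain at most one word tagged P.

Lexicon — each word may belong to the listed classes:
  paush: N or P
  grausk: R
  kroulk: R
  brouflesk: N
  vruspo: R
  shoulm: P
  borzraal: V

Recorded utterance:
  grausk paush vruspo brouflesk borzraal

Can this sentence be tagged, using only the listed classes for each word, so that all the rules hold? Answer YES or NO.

YES

Candidates per position — 1:grausk {R}; 2:paush {N,P}; 3:vruspo {R}; 4:brouflesk {N}; 5:borzraal {V}.
One satisfying assignment: R N R N V.
Check: rule 1 ✓; rule 2 ✓; rule 3 ✓.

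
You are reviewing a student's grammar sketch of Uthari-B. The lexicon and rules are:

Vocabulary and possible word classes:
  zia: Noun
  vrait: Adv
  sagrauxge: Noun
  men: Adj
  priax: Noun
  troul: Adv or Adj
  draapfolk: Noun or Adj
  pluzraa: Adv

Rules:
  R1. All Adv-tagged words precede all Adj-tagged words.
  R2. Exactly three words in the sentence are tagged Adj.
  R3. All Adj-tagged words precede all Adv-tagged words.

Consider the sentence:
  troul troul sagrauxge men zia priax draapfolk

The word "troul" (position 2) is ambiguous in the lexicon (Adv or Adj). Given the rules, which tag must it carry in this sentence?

Adj

Candidates per position — 1:troul {Adv,Adj}; 2:troul {Adv,Adj}; 3:sagrauxge {Noun}; 4:men {Adj}; 5:zia {Noun}; 6:priax {Noun}; 7:draapfolk {Noun,Adj}.
At position 1, choosing Adv makes rule 3 impossible to satisfy; hence Adj.
At position 2, choosing Adv makes rule 1 impossible to satisfy; hence Adj.
At position 7, choosing Adj makes rule 2 impossible to satisfy; hence Noun.
That leaves exactly one tagging: Adj Adj Noun Adj Noun Noun Noun.
Rule-by-rule: rule 1 holds; rule 2 holds; rule 3 holds.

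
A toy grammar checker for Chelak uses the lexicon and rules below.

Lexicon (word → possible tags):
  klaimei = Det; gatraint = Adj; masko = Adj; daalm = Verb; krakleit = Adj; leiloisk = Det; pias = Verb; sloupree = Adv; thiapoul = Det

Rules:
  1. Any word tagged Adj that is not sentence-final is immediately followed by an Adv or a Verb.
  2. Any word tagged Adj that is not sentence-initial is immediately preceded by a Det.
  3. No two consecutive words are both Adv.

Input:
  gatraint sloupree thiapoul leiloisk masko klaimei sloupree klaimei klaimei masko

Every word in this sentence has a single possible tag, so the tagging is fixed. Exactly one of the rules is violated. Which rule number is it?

1

Fixed tagging: Adj Adv Det Det Adj Det Adv Det Det Adj.
Checking each rule: R1 ✗, R2 ✓, R3 ✓.
Only rule 1 fails.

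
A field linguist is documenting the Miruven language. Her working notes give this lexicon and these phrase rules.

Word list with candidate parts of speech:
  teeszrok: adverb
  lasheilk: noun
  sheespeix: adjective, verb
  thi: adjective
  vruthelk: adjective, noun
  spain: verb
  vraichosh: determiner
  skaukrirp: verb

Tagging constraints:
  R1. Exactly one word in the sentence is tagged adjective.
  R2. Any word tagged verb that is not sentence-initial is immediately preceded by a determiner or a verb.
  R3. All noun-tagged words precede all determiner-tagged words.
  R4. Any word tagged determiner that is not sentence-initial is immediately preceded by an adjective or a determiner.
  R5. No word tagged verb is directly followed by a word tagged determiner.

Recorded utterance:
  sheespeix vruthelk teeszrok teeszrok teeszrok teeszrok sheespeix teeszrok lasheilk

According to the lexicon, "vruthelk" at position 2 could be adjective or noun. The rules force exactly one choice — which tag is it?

Candidates per position — 1:sheespeix {adjective,verb}; 2:vruthelk {adjective,noun}; 3:teeszrok {adverb}; 4:teeszrok {adverb}; 5:teeszrok {adverb}; 6:teeszrok {adverb}; 7:sheespeix {adjective,verb}; 8:teeszrok {adverb}; 9:lasheilk {noun}.
At position 7, choosing verb makes rule 2 impossible to satisfy; hence adjective.
At position 1, choosing adjective makes rule 1 impossible to satisfy; hence verb.
At position 2, choosing adjective makes rule 1 impossible to satisfy; hence noun.
The only consistent sequence is: verb noun adverb adverb adverb adverb adjective adverb noun.
Rule-by-rule: rule 1 holds; rule 2 holds; rule 3 holds; rule 4 holds; rule 5 holds.

noun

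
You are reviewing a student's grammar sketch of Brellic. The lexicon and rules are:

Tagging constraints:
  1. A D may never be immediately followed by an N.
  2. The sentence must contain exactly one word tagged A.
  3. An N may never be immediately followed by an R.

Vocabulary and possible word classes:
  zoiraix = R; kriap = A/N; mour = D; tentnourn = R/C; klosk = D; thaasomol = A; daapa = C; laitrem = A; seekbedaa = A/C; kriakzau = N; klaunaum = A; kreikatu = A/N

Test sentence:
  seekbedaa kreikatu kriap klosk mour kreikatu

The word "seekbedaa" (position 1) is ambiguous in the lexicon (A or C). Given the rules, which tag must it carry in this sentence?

C

Candidates per position — 1:seekbedaa {A,C}; 2:kreikatu {A,N}; 3:kriap {A,N}; 4:klosk {D}; 5:mour {D}; 6:kreikatu {A,N}.
At position 6, choosing N makes rule 1 impossible to satisfy; hence A.
At position 1, choosing A makes rule 2 impossible to satisfy; hence C.
At position 2, choosing A makes rule 2 impossible to satisfy; hence N.
At position 3, choosing A makes rule 2 impossible to satisfy; hence N.
The only consistent sequence is: C N N D D A.
Check: rule 1 holds; rule 2 holds; rule 3 holds.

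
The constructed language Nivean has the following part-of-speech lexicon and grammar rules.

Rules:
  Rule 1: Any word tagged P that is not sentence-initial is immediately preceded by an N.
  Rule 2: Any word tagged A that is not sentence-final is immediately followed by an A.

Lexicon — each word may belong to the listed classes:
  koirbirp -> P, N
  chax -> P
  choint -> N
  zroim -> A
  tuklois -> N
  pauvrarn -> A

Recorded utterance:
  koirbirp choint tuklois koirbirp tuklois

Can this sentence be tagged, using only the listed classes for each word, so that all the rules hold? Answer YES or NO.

Candidates per position — 1:koirbirp {P,N}; 2:choint {N}; 3:tuklois {N}; 4:koirbirp {P,N}; 5:tuklois {N}.
One satisfying assignment: P N N N N.
Checking: rule 1 satisfied; rule 2 satisfied.

YES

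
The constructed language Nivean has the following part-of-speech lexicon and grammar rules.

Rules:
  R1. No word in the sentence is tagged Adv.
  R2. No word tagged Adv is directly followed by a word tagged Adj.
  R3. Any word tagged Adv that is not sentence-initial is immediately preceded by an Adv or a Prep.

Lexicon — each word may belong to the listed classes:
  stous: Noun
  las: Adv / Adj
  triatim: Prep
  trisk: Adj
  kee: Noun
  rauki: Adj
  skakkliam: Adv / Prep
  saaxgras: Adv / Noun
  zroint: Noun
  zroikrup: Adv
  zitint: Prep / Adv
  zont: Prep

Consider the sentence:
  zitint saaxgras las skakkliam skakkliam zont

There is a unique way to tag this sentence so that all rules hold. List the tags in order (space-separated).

Prep Noun Adj Prep Prep Prep

Candidates per position — 1:zitint {Prep,Adv}; 2:saaxgras {Adv,Noun}; 3:las {Adv,Adj}; 4:skakkliam {Adv,Prep}; 5:skakkliam {Adv,Prep}; 6:zont {Prep}.
Word 1 cannot be Adv — rule 1 would then fail for every completion. It is Prep.
Word 2 cannot be Adv — rule 1 would then fail for every completion. It is Noun.
Word 3 cannot be Adv — rule 1 would then fail for every completion. It is Adj.
Word 4 cannot be Adv — rule 1 would then fail for every completion. It is Prep.
Word 5 cannot be Adv — rule 1 would then fail for every completion. It is Prep.
That leaves exactly one tagging: Prep Noun Adj Prep Prep Prep.
Check: rule 1 ✓; rule 2 ✓; rule 3 ✓.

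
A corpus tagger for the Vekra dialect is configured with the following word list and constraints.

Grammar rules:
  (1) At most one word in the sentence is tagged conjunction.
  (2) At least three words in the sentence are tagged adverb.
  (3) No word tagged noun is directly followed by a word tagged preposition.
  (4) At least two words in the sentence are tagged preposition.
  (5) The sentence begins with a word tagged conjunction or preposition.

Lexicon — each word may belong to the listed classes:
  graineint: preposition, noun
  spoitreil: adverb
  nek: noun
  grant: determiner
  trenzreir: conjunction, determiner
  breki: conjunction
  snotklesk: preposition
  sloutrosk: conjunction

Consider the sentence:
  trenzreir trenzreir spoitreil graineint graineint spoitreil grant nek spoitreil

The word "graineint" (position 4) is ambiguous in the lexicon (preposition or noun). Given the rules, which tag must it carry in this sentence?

preposition

Candidates per position — 1:trenzreir {conjunction,determiner}; 2:trenzreir {conjunction,determiner}; 3:spoitreil {adverb}; 4:graineint {preposition,noun}; 5:graineint {preposition,noun}; 6:spoitreil {adverb}; 7:grant {determiner}; 8:nek {noun}; 9:spoitreil {adverb}.
Position 1: determiner is ruled out by rule 5; that leaves conjunction.
Position 2: conjunction is ruled out by rule 1; that leaves determiner.
Position 4: noun is ruled out by rule 4; that leaves preposition.
Position 5: noun is ruled out by rule 4; that leaves preposition.
The only consistent sequence is: conjunction determiner adverb preposition preposition adverb determiner noun adverb.
Verifying each rule — rule 1 holds; rule 2 holds; rule 3 holds; rule 4 holds; rule 5 holds.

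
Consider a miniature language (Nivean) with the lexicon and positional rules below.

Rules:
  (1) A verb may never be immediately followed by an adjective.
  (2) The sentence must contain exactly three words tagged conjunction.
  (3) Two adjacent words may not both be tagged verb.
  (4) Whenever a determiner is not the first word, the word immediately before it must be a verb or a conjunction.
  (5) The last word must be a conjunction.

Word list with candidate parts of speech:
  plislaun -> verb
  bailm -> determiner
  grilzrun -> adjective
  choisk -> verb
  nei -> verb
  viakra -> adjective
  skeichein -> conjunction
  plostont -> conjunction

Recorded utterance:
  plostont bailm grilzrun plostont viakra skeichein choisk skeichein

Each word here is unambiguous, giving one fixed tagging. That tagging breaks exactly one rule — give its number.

2

Fixed tagging: conjunction determiner adjective conjunction adjective conjunction verb conjunction.
Checking each rule: R1 pass, R2 fail, R3 pass, R4 pass, R5 pass.
Only rule 2 fails.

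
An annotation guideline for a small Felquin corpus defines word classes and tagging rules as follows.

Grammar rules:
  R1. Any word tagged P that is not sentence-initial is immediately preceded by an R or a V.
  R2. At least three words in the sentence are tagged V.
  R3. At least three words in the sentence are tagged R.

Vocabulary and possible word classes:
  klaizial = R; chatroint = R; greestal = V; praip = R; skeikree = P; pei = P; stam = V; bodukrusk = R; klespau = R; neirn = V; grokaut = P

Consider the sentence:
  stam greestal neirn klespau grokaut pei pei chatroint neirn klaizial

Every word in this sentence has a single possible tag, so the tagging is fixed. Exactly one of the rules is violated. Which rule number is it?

1

Fixed tagging: V V V R P P P R V R.
Rule check: R1 ✗, R2 ✓, R3 ✓.
Only rule 1 fails.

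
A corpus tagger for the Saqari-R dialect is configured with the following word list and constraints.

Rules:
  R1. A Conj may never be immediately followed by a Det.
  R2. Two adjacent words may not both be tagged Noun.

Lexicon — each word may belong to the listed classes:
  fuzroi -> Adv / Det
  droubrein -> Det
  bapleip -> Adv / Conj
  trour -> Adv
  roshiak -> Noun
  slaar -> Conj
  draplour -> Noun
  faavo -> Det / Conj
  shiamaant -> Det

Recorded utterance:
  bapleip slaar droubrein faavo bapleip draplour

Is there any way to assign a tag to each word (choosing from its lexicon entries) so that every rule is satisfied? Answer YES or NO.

Candidates per position — 1:bapleip {Adv,Conj}; 2:slaar {Conj}; 3:droubrein {Det}; 4:faavo {Det,Conj}; 5:bapleip {Adv,Conj}; 6:draplour {Noun}.
Rule 1 cannot be satisfied by any choice of tags from the lexicon.
So there is no consistent tagging.

NO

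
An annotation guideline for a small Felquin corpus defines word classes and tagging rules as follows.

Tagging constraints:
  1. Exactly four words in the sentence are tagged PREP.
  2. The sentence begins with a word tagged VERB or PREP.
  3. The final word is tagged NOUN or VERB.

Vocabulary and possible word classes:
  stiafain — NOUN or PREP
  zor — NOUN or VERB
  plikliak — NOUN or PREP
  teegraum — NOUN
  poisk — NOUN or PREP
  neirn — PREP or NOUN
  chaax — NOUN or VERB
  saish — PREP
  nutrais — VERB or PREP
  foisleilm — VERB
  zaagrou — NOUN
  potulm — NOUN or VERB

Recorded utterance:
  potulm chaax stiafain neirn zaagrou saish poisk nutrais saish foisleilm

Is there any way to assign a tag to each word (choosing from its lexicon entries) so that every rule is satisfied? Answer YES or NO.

Candidates per position — 1:potulm {NOUN,VERB}; 2:chaax {NOUN,VERB}; 3:stiafain {NOUN,PREP}; 4:neirn {PREP,NOUN}; 5:zaagrou {NOUN}; 6:saish {PREP}; 7:poisk {NOUN,PREP}; 8:nutrais {VERB,PREP}; 9:saish {PREP}; 10:foisleilm {VERB}.
One satisfying assignment: VERB NOUN PREP NOUN NOUN PREP NOUN PREP PREP VERB.
Rule-by-rule: rule 1 satisfied; rule 2 satisfied; rule 3 satisfied.

YES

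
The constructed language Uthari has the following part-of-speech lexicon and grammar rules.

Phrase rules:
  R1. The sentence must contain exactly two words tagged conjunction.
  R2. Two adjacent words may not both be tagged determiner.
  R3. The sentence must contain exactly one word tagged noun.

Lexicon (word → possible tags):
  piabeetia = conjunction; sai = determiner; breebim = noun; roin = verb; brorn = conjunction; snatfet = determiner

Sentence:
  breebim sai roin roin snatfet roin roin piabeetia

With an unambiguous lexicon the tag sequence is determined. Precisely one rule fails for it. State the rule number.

1

Fixed tagging: noun determiner verb verb determiner verb verb conjunction.
Rule check: R1 fail, R2 pass, R3 pass.
Only rule 1 fails.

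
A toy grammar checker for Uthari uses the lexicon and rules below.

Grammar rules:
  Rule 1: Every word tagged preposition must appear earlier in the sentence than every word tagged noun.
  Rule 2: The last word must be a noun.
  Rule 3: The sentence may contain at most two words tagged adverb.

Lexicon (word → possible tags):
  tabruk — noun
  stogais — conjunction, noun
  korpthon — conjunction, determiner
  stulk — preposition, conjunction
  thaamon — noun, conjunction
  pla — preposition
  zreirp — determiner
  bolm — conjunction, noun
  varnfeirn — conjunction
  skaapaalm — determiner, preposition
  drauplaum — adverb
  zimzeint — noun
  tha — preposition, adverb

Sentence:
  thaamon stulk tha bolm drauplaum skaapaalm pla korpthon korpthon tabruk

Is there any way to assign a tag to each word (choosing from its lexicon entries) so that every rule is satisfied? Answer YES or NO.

Candidates per position — 1:thaamon {noun,conjunction}; 2:stulk {preposition,conjunction}; 3:tha {preposition,adverb}; 4:bolm {conjunction,noun}; 5:drauplaum {adverb}; 6:skaapaalm {determiner,preposition}; 7:pla {preposition}; 8:korpthon {conjunction,determiner}; 9:korpthon {conjunction,determiner}; 10:tabruk {noun}.
One satisfying assignment: conjunction conjunction adverb conjunction adverb determiner preposition conjunction conjunction noun.
Verifying each rule — rule 1 holds; rule 2 holds; rule 3 holds.

YES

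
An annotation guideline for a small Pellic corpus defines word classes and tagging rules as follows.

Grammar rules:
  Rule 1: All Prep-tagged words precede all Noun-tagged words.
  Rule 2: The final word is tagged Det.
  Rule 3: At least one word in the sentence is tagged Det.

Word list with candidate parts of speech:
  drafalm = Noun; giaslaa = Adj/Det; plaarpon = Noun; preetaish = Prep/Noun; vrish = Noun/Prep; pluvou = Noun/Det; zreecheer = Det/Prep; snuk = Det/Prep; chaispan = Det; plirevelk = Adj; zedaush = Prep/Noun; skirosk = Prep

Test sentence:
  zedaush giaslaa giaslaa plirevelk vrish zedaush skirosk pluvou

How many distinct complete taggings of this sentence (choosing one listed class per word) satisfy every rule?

4

Candidates per position — 1:zedaush {Prep,Noun}; 2:giaslaa {Adj,Det}; 3:giaslaa {Adj,Det}; 4:plirevelk {Adj}; 5:vrish {Noun,Prep}; 6:zedaush {Prep,Noun}; 7:skirosk {Prep}; 8:pluvou {Noun,Det}.
There are 64 candidate sequences in total.
The sequences that satisfy every rule: Prep Adj Adj Adj Prep Prep Prep Det; Prep Adj Det Adj Prep Prep Prep Det; Prep Det Adj Adj Prep Prep Prep Det; Prep Det Det Adj Prep Prep Prep Det.
Count = 4.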